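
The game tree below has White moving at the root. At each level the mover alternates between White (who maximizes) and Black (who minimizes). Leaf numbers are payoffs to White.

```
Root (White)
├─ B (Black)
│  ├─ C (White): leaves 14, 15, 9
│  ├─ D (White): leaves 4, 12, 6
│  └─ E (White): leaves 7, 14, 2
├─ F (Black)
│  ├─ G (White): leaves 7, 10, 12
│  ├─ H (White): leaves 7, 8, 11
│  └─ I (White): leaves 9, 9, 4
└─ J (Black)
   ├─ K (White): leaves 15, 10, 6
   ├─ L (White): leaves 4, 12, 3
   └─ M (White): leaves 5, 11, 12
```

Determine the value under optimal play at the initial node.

C (White): max(14, 15, 9) = 15
D (White): max(4, 12, 6) = 12
E (White): max(7, 14, 2) = 14
B (Black): min(15, 12, 14) = 12
G (White): max(7, 10, 12) = 12
H (White): max(7, 8, 11) = 11
I (White): max(9, 9, 4) = 9
F (Black): min(12, 11, 9) = 9
K (White): max(15, 10, 6) = 15
L (White): max(4, 12, 3) = 12
M (White): max(5, 11, 12) = 12
J (Black): min(15, 12, 12) = 12
Root (White): max(12, 9, 12) = 12

12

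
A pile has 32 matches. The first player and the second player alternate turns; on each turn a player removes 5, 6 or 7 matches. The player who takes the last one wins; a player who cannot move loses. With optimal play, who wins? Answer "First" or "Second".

First

W/L table (W = player to move can force a win):
i:   0  1  2  3  4  5  6  7  8  9 10 11 12 13 14 15 16 17 18 19 20 21 22 23 24 25 26 27 28 29 30 31 32
     L  L  L  L  L  W  W  W  W  W  W  W  L  L  L  L  L  W  W  W  W  W  W  W  L  L  L  L  L  W  W  W  W
Position 32 is W, so the first player wins.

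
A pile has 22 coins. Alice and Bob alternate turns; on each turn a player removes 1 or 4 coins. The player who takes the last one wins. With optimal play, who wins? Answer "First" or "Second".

Second

i:   0  1  2  3  4  5  6  7  8  9 10 11 12 13 14 15 16 17 18 19 20 21 22
     L  W  L  W  W  L  W  L  W  W  L  W  L  W  W  L  W  L  W  W  L  W  L
Position 22 is L, so the second player wins.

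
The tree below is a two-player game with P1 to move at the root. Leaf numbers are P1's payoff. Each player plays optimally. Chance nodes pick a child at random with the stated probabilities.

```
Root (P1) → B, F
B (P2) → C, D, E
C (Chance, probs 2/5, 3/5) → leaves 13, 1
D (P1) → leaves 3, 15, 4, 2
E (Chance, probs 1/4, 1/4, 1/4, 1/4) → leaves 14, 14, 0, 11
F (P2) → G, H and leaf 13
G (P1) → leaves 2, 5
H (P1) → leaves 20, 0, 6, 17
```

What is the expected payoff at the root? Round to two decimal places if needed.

5.8

C (Chance): 2/5·13 + 3/5·1 = 5.8
D (P1): max(3, 15, 4, 2) = 15
E (Chance): 1/4·14 + 1/4·14 + 1/4·0 + 1/4·11 = 9.75
B (P2): min(5.8, 15, 9.75) = 5.8
G (P1): max(2, 5) = 5
H (P1): max(20, 0, 6, 17) = 20
F (P2): min(5, 20, 13) = 5
Root (P1): max(5.8, 5) = 5.8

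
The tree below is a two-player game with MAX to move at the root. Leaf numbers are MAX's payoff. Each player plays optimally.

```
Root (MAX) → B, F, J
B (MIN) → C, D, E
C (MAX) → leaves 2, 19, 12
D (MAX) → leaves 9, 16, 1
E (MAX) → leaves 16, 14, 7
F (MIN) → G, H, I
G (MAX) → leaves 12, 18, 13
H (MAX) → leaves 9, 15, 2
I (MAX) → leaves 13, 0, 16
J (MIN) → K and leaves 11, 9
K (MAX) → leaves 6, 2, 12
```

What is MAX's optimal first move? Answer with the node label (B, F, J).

B

C (MAX): max(2, 19, 12) = 19
D (MAX): max(9, 16, 1) = 16
E (MAX): max(16, 14, 7) = 16
B (MIN): min(19, 16, 16) = 16
G (MAX): max(12, 18, 13) = 18
H (MAX): max(9, 15, 2) = 15
I (MAX): max(13, 0, 16) = 16
F (MIN): min(18, 15, 16) = 15
K (MAX): max(6, 2, 12) = 12
J (MIN): min(12, 11, 9) = 9
Root (MAX): max(16, 15, 9) = 16
MAX picks the child with the highest value: B (value 16).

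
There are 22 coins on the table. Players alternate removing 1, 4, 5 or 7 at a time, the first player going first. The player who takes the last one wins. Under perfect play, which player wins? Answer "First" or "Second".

Positions where the player to move wins (W) vs loses (L):
i:   0  1  2  3  4  5  6  7  8  9 10 11 12 13 14 15 16 17 18 19 20 21 22
     L  W  L  W  W  W  W  W  L  W  L  W  W  W  W  W  L  W  L  W  W  W  W
Position 22 is W, so the first player wins.

First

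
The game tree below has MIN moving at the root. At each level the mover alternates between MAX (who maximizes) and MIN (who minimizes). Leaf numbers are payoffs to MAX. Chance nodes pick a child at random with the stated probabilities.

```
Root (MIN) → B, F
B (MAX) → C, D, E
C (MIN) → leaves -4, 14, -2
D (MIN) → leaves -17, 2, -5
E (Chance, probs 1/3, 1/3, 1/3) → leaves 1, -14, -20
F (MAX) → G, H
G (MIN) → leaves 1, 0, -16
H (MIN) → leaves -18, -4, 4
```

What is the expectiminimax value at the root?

-16

C (MIN): min(-4, 14, -2) = -4
D (MIN): min(-17, 2, -5) = -17
E (Chance): 1/3·1 + 1/3·-14 + 1/3·-20 = -11
B (MAX): max(-4, -17, -11) = -4
G (MIN): min(1, 0, -16) = -16
H (MIN): min(-18, -4, 4) = -18
F (MAX): max(-16, -18) = -16
Root (MIN): min(-4, -16) = -16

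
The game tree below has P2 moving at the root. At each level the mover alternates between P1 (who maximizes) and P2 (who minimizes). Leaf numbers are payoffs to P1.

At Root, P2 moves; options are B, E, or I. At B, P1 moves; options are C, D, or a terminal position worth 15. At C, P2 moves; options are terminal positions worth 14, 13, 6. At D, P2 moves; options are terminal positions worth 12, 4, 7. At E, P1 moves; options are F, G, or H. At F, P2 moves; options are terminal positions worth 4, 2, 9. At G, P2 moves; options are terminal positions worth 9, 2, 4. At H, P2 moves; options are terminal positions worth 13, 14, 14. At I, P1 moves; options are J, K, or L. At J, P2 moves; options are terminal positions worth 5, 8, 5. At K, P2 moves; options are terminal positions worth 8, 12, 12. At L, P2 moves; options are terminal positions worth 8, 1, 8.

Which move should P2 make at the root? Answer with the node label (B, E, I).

C (P2): min(14, 13, 6) = 6
D (P2): min(12, 4, 7) = 4
B (P1): max(6, 4, 15) = 15
F (P2): min(4, 2, 9) = 2
G (P2): min(9, 2, 4) = 2
H (P2): min(13, 14, 14) = 13
E (P1): max(2, 2, 13) = 13
J (P2): min(5, 8, 5) = 5
K (P2): min(8, 12, 12) = 8
L (P2): min(8, 1, 8) = 1
I (P1): max(5, 8, 1) = 8
Root (P2): min(15, 13, 8) = 8
P2 picks the child with the lowest value: I (value 8).

I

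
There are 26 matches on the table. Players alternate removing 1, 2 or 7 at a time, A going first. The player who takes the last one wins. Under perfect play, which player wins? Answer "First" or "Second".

Compute winning (W) and losing (L) positions by backward induction:
i:   0  1  2  3  4  5  6  7  8  9 10 11 12 13 14 15 16 17 18 19 20 21 22 23 24 25 26
     L  W  W  L  W  W  L  W  W  L  W  W  L  W  W  L  W  W  L  W  W  L  W  W  L  W  W
Position 26 is W, so the first player wins.

First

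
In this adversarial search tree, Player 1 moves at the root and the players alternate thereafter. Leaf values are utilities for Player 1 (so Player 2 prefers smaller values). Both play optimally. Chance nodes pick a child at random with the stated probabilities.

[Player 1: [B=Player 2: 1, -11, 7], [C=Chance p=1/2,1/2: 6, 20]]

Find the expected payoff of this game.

B (Player 2): min(1, -11, 7) = -11
C (Chance): 1/2·6 + 1/2·20 = 13
Root (Player 1): max(-11, 13) = 13

13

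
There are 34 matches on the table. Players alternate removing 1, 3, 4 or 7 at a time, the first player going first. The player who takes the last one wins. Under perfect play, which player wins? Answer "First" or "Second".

W/L table (W = player to move can force a win):
i:   0  1  2  3  4  5  6  7  8  9 10 11 12 13 14 15 16 17 18 19 20 21 22 23 24 25 26 27 28 29 30 31 32 33 34
     L  W  L  W  W  W  W  W  L  W  L  W  W  W  W  W  L  W  L  W  W  W  W  W  L  W  L  W  W  W  W  W  L  W  L
Position 34 is L, so the second player wins.

Second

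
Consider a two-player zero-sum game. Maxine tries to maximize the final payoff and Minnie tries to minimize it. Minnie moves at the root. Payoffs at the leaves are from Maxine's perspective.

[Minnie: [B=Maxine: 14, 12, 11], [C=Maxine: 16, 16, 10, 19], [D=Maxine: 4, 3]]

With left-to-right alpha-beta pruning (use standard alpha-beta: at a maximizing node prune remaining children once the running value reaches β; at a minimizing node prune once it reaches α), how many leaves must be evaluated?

6

B [α=-∞,β=+∞]: v=14
C [α=-∞,β=14]: v=16 after child 1 ≥ β → β-cutoff, skip 3
D [α=-∞,β=14]: v=4
Root [α=-∞,β=+∞]: v=4
Leaves evaluated: 6 of 9.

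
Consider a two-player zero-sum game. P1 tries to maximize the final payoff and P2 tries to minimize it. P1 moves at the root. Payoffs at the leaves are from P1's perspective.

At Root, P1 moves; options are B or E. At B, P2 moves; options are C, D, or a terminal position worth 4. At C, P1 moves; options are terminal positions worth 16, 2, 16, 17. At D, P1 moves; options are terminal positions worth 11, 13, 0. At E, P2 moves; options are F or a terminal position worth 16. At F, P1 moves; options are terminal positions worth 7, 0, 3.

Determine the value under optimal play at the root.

C (P1): max(16, 2, 16, 17) = 17
D (P1): max(11, 13, 0) = 13
B (P2): min(17, 13, 4) = 4
F (P1): max(7, 0, 3) = 7
E (P2): min(7, 16) = 7
Root (P1): max(4, 7) = 7

7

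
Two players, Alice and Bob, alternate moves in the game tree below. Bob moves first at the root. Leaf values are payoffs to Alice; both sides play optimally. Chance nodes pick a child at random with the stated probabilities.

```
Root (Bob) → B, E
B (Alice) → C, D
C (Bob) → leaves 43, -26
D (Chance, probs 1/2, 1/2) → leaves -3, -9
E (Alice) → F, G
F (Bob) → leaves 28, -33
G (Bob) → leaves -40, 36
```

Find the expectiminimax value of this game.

C (Bob): min(43, -26) = -26
D (Chance): 1/2·-3 + 1/2·-9 = -6
B (Alice): max(-26, -6) = -6
F (Bob): min(28, -33) = -33
G (Bob): min(-40, 36) = -40
E (Alice): max(-33, -40) = -33
Root (Bob): min(-6, -33) = -33

-33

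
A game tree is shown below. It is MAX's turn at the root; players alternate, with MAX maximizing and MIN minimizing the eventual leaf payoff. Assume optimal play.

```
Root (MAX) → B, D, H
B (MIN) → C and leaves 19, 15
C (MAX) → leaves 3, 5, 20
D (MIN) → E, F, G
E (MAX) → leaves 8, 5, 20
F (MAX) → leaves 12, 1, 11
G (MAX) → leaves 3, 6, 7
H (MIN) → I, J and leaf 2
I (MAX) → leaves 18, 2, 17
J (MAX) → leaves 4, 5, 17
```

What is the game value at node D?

E: max(8, 5, 20) = 20
F: max(12, 1, 11) = 12
G: max(3, 6, 7) = 7
D: min(20, 12, 7) = 7

7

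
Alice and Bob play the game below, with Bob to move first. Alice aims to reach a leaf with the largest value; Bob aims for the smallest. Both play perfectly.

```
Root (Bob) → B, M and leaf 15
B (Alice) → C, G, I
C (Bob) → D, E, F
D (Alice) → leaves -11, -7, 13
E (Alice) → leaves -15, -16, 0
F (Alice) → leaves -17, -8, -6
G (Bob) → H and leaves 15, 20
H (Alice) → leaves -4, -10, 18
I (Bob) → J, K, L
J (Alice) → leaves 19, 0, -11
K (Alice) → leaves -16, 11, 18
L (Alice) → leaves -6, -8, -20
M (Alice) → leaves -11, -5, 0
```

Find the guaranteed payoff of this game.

0

D (Alice): max(-11, -7, 13) = 13
E (Alice): max(-15, -16, 0) = 0
F (Alice): max(-17, -8, -6) = -6
C (Bob): min(13, 0, -6) = -6
H (Alice): max(-4, -10, 18) = 18
G (Bob): min(18, 15, 20) = 15
J (Alice): max(19, 0, -11) = 19
K (Alice): max(-16, 11, 18) = 18
L (Alice): max(-6, -8, -20) = -6
I (Bob): min(19, 18, -6) = -6
B (Alice): max(-6, 15, -6) = 15
M (Alice): max(-11, -5, 0) = 0
Root (Bob): min(15, 0, 15) = 0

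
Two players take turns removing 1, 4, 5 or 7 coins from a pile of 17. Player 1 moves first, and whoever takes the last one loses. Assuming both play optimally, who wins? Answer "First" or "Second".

Second

W/L table (W = player to move can force a win):
i:   0  1  2  3  4  5  6  7  8  9 10 11 12 13 14 15 16 17
     W  L  W  L  W  W  W  W  W  L  W  L  W  W  W  W  W  L
Position 17 is L, so the second player wins.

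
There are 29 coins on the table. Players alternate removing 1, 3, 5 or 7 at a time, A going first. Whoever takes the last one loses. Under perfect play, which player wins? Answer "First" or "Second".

Positions where the player to move wins (W) vs loses (L):
i:   0  1  2  3  4  5  6  7  8  9 10 11 12 13 14 15 16 17 18 19 20 21 22 23 24 25 26 27 28 29
     W  L  W  L  W  L  W  L  W  L  W  L  W  L  W  L  W  L  W  L  W  L  W  L  W  L  W  L  W  L
Position 29 is L, so the second player wins.

Second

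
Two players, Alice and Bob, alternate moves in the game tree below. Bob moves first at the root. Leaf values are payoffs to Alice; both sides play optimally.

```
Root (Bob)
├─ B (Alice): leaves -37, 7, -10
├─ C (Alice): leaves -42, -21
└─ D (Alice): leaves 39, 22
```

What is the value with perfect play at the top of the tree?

-21

B (Alice): max(-37, 7, -10) = 7
C (Alice): max(-42, -21) = -21
D (Alice): max(39, 22) = 39
Root (Bob): min(7, -21, 39) = -21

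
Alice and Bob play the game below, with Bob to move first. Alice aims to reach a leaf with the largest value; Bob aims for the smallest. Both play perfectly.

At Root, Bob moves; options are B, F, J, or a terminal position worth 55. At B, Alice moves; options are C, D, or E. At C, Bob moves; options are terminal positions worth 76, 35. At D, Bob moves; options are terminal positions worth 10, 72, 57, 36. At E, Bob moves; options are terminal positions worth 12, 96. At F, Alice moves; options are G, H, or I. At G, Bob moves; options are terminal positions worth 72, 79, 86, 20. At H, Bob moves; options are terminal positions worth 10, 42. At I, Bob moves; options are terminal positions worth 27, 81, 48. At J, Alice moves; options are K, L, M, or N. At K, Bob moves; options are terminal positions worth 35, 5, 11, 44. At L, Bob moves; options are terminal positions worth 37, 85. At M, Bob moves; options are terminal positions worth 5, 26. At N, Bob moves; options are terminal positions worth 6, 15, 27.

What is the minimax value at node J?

K: min(35, 5, 11, 44) = 5
L: min(37, 85) = 37
M: min(5, 26) = 5
N: min(6, 15, 27) = 6
J: max(5, 37, 5, 6) = 37

37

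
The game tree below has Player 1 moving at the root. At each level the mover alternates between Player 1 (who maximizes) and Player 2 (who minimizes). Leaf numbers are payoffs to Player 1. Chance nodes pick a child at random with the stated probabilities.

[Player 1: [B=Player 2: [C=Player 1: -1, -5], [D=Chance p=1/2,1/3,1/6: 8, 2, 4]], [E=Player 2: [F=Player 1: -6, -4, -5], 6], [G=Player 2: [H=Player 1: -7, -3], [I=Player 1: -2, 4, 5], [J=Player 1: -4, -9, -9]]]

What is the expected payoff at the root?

C (Player 1): max(-1, -5) = -1
D (Chance): 1/2·8 + 1/3·2 + 1/6·4 = 5.33
B (Player 2): min(-1, 5.33) = -1
F (Player 1): max(-6, -4, -5) = -4
E (Player 2): min(-4, 6) = -4
H (Player 1): max(-7, -3) = -3
I (Player 1): max(-2, 4, 5) = 5
J (Player 1): max(-4, -9, -9) = -4
G (Player 2): min(-3, 5, -4) = -4
Root (Player 1): max(-1, -4, -4) = -1

-1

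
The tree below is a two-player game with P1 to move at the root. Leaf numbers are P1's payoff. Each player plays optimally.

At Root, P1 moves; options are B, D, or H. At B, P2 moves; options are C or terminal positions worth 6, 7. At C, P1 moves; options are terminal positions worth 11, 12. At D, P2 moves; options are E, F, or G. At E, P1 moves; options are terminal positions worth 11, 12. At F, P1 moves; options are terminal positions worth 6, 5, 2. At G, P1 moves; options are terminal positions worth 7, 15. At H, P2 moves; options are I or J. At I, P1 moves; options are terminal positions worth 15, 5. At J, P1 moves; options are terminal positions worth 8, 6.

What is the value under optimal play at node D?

E: max(11, 12) = 12
F: max(6, 5, 2) = 6
G: max(7, 15) = 15
D: min(12, 6, 15) = 6

6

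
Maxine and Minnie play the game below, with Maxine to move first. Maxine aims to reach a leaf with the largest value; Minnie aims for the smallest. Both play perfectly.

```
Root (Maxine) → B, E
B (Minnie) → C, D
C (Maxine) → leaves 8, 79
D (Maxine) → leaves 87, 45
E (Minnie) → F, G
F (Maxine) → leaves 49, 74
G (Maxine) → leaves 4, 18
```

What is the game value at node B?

79

C: max(8, 79) = 79
D: max(87, 45) = 87
B: min(79, 87) = 79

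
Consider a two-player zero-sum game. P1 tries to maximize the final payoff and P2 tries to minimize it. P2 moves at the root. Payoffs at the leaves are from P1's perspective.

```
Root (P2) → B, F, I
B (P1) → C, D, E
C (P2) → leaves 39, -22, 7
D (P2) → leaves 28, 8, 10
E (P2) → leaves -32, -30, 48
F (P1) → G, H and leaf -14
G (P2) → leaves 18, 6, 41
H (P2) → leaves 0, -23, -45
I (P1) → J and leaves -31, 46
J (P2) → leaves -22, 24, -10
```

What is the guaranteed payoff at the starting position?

6

C (P2): min(39, -22, 7) = -22
D (P2): min(28, 8, 10) = 8
E (P2): min(-32, -30, 48) = -32
B (P1): max(-22, 8, -32) = 8
G (P2): min(18, 6, 41) = 6
H (P2): min(0, -23, -45) = -45
F (P1): max(6, -45, -14) = 6
J (P2): min(-22, 24, -10) = -22
I (P1): max(-22, -31, 46) = 46
Root (P2): min(8, 6, 46) = 6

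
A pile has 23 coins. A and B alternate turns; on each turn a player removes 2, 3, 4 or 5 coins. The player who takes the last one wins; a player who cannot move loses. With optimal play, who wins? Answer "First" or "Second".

First

Mark each pile size as W (mover wins) or L (mover loses):
i:   0  1  2  3  4  5  6  7  8  9 10 11 12 13 14 15 16 17 18 19 20 21 22 23
     L  L  W  W  W  W  W  L  L  W  W  W  W  W  L  L  W  W  W  W  W  L  L  W
Position 23 is W, so the first player wins.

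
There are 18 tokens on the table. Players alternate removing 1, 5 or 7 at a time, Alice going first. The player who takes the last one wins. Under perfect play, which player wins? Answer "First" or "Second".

Second

Mark each pile size as W (mover wins) or L (mover loses):
i:   0  1  2  3  4  5  6  7  8  9 10 11 12 13 14 15 16 17 18
     L  W  L  W  L  W  L  W  L  W  L  W  L  W  L  W  L  W  L
Position 18 is L, so the second player wins.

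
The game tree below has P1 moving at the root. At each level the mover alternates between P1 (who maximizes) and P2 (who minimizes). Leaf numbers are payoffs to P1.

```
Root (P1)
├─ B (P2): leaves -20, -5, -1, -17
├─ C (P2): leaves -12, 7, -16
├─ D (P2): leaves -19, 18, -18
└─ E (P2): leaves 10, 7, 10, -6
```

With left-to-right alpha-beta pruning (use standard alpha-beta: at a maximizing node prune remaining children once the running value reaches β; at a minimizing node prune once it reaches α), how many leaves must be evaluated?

B [α=-∞,β=+∞]: v=-20
C [α=-20,β=+∞]: v=-16
D [α=-16,β=+∞]: v=-19 after child 1 ≤ α → α-cutoff, skip 2
E [α=-16,β=+∞]: v=-6
Root [α=-∞,β=+∞]: v=-6
Leaves evaluated: 12 of 14.

12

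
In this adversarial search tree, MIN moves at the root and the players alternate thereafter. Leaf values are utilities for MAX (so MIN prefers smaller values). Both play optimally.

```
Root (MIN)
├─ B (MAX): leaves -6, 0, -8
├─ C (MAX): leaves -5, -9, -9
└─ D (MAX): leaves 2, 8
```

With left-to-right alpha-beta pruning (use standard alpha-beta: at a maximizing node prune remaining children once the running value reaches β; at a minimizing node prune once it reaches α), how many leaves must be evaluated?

7

B [α=-∞,β=+∞]: v=0
C [α=-∞,β=0]: v=-5
D [α=-∞,β=-5]: v=2 after child 1 ≥ β → β-cutoff, skip 1
Root [α=-∞,β=+∞]: v=-5
Leaves evaluated: 7 of 8.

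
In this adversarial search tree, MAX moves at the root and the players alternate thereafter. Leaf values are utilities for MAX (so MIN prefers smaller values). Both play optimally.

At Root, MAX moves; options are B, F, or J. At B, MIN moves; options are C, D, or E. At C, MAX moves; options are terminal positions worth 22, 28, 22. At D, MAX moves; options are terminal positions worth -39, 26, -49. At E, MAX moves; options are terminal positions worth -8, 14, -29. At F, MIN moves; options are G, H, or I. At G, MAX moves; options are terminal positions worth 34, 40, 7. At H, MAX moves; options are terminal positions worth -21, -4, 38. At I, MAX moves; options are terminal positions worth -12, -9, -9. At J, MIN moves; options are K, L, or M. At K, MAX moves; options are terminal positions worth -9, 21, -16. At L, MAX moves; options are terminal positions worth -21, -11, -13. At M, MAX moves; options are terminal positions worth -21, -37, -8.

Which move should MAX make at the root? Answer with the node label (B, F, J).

C (MAX): max(22, 28, 22) = 28
D (MAX): max(-39, 26, -49) = 26
E (MAX): max(-8, 14, -29) = 14
B (MIN): min(28, 26, 14) = 14
G (MAX): max(34, 40, 7) = 40
H (MAX): max(-21, -4, 38) = 38
I (MAX): max(-12, -9, -9) = -9
F (MIN): min(40, 38, -9) = -9
K (MAX): max(-9, 21, -16) = 21
L (MAX): max(-21, -11, -13) = -11
M (MAX): max(-21, -37, -8) = -8
J (MIN): min(21, -11, -8) = -11
Root (MAX): max(14, -9, -11) = 14
MAX picks the child with the highest value: B (value 14).

B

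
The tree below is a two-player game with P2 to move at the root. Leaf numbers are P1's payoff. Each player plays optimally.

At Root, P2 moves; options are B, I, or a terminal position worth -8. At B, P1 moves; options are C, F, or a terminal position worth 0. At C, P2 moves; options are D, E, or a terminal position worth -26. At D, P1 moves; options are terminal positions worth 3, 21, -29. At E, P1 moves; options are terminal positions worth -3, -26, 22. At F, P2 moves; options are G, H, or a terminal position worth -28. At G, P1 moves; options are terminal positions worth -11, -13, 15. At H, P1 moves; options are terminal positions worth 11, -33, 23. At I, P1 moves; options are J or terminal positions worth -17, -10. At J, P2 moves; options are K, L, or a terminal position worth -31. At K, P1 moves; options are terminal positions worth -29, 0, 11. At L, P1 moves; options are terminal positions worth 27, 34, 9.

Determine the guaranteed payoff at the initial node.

-10

D (P1): max(3, 21, -29) = 21
E (P1): max(-3, -26, 22) = 22
C (P2): min(21, 22, -26) = -26
G (P1): max(-11, -13, 15) = 15
H (P1): max(11, -33, 23) = 23
F (P2): min(15, 23, -28) = -28
B (P1): max(-26, -28, 0) = 0
K (P1): max(-29, 0, 11) = 11
L (P1): max(27, 34, 9) = 34
J (P2): min(11, 34, -31) = -31
I (P1): max(-31, -17, -10) = -10
Root (P2): min(0, -10, -8) = -10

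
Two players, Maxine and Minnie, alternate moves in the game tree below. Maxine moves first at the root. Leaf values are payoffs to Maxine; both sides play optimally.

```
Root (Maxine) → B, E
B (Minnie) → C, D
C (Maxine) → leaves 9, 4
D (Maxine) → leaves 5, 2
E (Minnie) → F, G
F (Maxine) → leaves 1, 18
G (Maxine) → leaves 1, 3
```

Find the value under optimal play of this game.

5

C (Maxine): max(9, 4) = 9
D (Maxine): max(5, 2) = 5
B (Minnie): min(9, 5) = 5
F (Maxine): max(1, 18) = 18
G (Maxine): max(1, 3) = 3
E (Minnie): min(18, 3) = 3
Root (Maxine): max(5, 3) = 5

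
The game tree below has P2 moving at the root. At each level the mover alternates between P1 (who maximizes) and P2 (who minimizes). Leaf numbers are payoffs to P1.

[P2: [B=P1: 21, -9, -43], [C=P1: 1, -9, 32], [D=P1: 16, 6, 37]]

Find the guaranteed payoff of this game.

21

B (P1): max(21, -9, -43) = 21
C (P1): max(1, -9, 32) = 32
D (P1): max(16, 6, 37) = 37
Root (P2): min(21, 32, 37) = 21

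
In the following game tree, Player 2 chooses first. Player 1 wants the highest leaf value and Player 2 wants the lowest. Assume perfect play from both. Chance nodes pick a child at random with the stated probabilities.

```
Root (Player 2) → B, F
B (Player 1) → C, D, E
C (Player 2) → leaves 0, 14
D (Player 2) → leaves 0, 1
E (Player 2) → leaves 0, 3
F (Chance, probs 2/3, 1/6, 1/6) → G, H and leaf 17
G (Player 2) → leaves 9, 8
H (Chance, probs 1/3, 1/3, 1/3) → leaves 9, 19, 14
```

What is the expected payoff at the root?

0

C (Player 2): min(0, 14) = 0
D (Player 2): min(0, 1) = 0
E (Player 2): min(0, 3) = 0
B (Player 1): max(0, 0, 0) = 0
G (Player 2): min(9, 8) = 8
H (Chance): 1/3·9 + 1/3·19 + 1/3·14 = 14
F (Chance): 2/3·8 + 1/6·14 + 1/6·17 = 10.5
Root (Player 2): min(0, 10.5) = 0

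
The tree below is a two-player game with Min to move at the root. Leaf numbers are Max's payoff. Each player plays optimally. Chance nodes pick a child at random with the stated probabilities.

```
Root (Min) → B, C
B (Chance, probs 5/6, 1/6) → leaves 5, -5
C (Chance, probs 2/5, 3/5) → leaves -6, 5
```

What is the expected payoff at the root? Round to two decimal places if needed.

B (Chance): 5/6·5 + 1/6·-5 = 3.33
C (Chance): 2/5·-6 + 3/5·5 = 0.6
Root (Min): min(3.33, 0.6) = 0.6

0.6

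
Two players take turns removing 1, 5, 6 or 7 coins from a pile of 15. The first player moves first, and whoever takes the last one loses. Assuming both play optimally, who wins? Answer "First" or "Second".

Positions where the player to move wins (W) vs loses (L):
i:   0  1  2  3  4  5  6  7  8  9 10 11 12 13 14 15
     W  L  W  L  W  L  W  W  W  W  W  W  W  L  W  L
Position 15 is L, so the second player wins.

Second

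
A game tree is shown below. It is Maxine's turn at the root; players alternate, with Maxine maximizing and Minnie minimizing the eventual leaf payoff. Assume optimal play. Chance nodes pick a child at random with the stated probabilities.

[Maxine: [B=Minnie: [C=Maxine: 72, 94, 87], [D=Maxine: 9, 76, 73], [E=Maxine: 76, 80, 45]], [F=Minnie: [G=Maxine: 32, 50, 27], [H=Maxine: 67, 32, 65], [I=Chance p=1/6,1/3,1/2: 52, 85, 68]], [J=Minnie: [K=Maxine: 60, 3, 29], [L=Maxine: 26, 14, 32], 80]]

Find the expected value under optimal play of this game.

C (Maxine): max(72, 94, 87) = 94
D (Maxine): max(9, 76, 73) = 76
E (Maxine): max(76, 80, 45) = 80
B (Minnie): min(94, 76, 80) = 76
G (Maxine): max(32, 50, 27) = 50
H (Maxine): max(67, 32, 65) = 67
I (Chance): 1/6·52 + 1/3·85 + 1/2·68 = 71
F (Minnie): min(50, 67, 71) = 50
K (Maxine): max(60, 3, 29) = 60
L (Maxine): max(26, 14, 32) = 32
J (Minnie): min(60, 32, 80) = 32
Root (Maxine): max(76, 50, 32) = 76

76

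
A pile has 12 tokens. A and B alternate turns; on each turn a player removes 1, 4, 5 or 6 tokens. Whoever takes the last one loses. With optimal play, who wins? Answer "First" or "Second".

Mark each pile size as W (mover wins) or L (mover loses):
i:   0  1  2  3  4  5  6  7  8  9 10 11 12
     W  L  W  L  W  W  W  W  W  W  L  W  L
Position 12 is L, so the second player wins.

Second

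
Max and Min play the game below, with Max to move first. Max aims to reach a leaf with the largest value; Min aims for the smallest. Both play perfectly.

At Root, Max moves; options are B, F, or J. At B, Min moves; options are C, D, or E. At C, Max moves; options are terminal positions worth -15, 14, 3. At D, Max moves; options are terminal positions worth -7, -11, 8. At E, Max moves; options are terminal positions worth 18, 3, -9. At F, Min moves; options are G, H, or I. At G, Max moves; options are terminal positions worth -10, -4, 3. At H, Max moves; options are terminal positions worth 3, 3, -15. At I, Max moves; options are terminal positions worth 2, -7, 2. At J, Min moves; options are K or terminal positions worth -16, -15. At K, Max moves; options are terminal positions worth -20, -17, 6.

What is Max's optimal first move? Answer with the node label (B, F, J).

C (Max): max(-15, 14, 3) = 14
D (Max): max(-7, -11, 8) = 8
E (Max): max(18, 3, -9) = 18
B (Min): min(14, 8, 18) = 8
G (Max): max(-10, -4, 3) = 3
H (Max): max(3, 3, -15) = 3
I (Max): max(2, -7, 2) = 2
F (Min): min(3, 3, 2) = 2
K (Max): max(-20, -17, 6) = 6
J (Min): min(6, -16, -15) = -16
Root (Max): max(8, 2, -16) = 8
Max picks the child with the highest value: B (value 8).

B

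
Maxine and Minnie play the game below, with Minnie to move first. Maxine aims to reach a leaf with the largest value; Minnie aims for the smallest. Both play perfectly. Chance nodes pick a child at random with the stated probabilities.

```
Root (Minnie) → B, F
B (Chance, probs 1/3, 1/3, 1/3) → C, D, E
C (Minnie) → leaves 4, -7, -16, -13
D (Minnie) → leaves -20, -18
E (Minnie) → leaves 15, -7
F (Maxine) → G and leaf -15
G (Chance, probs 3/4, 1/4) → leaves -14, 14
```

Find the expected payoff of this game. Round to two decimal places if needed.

C (Minnie): min(4, -7, -16, -13) = -16
D (Minnie): min(-20, -18) = -20
E (Minnie): min(15, -7) = -7
B (Chance): 1/3·-16 + 1/3·-20 + 1/3·-7 = -14.33
G (Chance): 3/4·-14 + 1/4·14 = -7
F (Maxine): max(-7, -15) = -7
Root (Minnie): min(-14.33, -7) = -14.33

-14.33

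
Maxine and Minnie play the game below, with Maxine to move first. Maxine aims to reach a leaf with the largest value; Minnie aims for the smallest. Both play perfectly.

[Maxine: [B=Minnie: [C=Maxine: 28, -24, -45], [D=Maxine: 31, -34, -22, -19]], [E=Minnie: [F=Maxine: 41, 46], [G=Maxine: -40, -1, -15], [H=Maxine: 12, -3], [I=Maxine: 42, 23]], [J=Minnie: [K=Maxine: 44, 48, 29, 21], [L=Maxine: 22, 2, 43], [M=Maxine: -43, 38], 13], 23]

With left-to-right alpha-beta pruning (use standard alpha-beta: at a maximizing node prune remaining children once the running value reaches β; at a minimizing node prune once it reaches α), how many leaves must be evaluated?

20

C [α=-∞,β=+∞]: v=28
D [α=-∞,β=28]: v=31 after child 1 ≥ β → β-cutoff, skip 3
B [α=-∞,β=+∞]: v=28
F [α=28,β=+∞]: v=46
G [α=28,β=46]: v=-1
E [α=28,β=+∞]: v=-1 after child 2 ≤ α → α-cutoff, skip 2
K [α=28,β=+∞]: v=48
L [α=28,β=48]: v=43
M [α=28,β=43]: v=38
J [α=28,β=+∞]: v=13
Root [α=-∞,β=+∞]: v=28
Leaves evaluated: 20 of 27.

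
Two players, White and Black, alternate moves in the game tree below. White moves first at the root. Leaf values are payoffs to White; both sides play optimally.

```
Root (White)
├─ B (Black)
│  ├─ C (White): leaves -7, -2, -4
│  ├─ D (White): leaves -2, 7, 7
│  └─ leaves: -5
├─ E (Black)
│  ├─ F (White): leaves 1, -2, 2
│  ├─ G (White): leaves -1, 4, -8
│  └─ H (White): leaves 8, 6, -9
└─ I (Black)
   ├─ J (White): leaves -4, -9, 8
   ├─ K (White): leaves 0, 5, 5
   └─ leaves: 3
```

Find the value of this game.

3

C (White): max(-7, -2, -4) = -2
D (White): max(-2, 7, 7) = 7
B (Black): min(-2, 7, -5) = -5
F (White): max(1, -2, 2) = 2
G (White): max(-1, 4, -8) = 4
H (White): max(8, 6, -9) = 8
E (Black): min(2, 4, 8) = 2
J (White): max(-4, -9, 8) = 8
K (White): max(0, 5, 5) = 5
I (Black): min(8, 5, 3) = 3
Root (White): max(-5, 2, 3) = 3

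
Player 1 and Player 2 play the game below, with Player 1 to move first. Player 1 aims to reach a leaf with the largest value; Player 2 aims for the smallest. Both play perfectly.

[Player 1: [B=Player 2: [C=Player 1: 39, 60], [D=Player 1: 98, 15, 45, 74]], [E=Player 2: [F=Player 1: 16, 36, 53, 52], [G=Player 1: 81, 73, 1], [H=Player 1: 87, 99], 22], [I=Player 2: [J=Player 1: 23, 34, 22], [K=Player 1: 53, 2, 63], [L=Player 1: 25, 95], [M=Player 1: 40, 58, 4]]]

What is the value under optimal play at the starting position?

60

C (Player 1): max(39, 60) = 60
D (Player 1): max(98, 15, 45, 74) = 98
B (Player 2): min(60, 98) = 60
F (Player 1): max(16, 36, 53, 52) = 53
G (Player 1): max(81, 73, 1) = 81
H (Player 1): max(87, 99) = 99
E (Player 2): min(53, 81, 99, 22) = 22
J (Player 1): max(23, 34, 22) = 34
K (Player 1): max(53, 2, 63) = 63
L (Player 1): max(25, 95) = 95
M (Player 1): max(40, 58, 4) = 58
I (Player 2): min(34, 63, 95, 58) = 34
Root (Player 1): max(60, 22, 34) = 60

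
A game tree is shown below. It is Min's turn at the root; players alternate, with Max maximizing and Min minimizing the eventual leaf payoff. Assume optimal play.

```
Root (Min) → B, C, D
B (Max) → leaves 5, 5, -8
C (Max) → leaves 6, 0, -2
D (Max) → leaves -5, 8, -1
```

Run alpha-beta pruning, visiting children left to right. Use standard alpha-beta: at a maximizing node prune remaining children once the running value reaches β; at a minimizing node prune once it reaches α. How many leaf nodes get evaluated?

6

B [α=-∞,β=+∞]: v=5
C [α=-∞,β=5]: v=6 after child 1 ≥ β → β-cutoff, skip 2
D [α=-∞,β=5]: v=8 after child 2 ≥ β → β-cutoff, skip 1
Root [α=-∞,β=+∞]: v=5
Leaves evaluated: 6 of 9.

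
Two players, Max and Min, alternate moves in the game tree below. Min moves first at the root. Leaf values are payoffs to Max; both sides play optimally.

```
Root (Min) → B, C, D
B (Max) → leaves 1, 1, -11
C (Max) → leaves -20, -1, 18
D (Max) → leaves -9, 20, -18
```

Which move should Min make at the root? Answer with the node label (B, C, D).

B (Max): max(1, 1, -11) = 1
C (Max): max(-20, -1, 18) = 18
D (Max): max(-9, 20, -18) = 20
Root (Min): min(1, 18, 20) = 1
Min picks the child with the lowest value: B (value 1).

B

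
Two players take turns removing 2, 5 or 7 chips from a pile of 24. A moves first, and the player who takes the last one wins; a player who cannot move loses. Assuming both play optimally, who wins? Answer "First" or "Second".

First

i:   0  1  2  3  4  5  6  7  8  9 10 11 12 13 14 15 16 17 18 19 20 21 22 23 24
     L  L  W  W  L  W  W  W  W  W  L  W  W  L  L  W  W  W  W  W  W  W  L  L  W
Position 24 is W, so the first player wins.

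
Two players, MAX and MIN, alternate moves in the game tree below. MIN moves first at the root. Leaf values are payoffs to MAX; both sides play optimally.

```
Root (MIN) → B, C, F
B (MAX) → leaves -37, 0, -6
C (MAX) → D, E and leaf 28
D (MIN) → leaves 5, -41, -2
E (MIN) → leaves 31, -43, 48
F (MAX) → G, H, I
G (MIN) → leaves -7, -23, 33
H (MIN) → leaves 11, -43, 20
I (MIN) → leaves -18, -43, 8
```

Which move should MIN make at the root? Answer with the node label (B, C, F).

B (MAX): max(-37, 0, -6) = 0
D (MIN): min(5, -41, -2) = -41
E (MIN): min(31, -43, 48) = -43
C (MAX): max(-41, -43, 28) = 28
G (MIN): min(-7, -23, 33) = -23
H (MIN): min(11, -43, 20) = -43
I (MIN): min(-18, -43, 8) = -43
F (MAX): max(-23, -43, -43) = -23
Root (MIN): min(0, 28, -23) = -23
MIN picks the child with the lowest value: F (value -23).

F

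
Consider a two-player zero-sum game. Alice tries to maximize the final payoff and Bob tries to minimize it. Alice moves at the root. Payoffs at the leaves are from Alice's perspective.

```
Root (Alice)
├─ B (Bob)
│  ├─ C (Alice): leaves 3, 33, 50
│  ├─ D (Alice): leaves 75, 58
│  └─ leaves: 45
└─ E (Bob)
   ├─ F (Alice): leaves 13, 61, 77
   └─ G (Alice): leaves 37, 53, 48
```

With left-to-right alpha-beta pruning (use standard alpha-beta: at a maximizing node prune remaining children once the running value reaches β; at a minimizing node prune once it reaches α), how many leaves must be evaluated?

11

C [α=-∞,β=+∞]: v=50
D [α=-∞,β=50]: v=75 after child 1 ≥ β → β-cutoff, skip 1
B [α=-∞,β=+∞]: v=45
F [α=45,β=+∞]: v=77
G [α=45,β=77]: v=53
E [α=45,β=+∞]: v=53
Root [α=-∞,β=+∞]: v=53
Leaves evaluated: 11 of 12.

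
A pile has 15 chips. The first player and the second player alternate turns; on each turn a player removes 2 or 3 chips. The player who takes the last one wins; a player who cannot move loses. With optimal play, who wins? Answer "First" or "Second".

Second

i:   0  1  2  3  4  5  6  7  8  9 10 11 12 13 14 15
     L  L  W  W  W  L  L  W  W  W  L  L  W  W  W  L
Position 15 is L, so the second player wins.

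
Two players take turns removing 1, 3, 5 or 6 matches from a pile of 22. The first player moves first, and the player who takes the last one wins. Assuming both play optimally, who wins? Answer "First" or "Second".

Second

i:   0  1  2  3  4  5  6  7  8  9 10 11 12 13 14 15 16 17 18 19 20 21 22
     L  W  L  W  L  W  W  W  W  W  W  L  W  L  W  L  W  W  W  W  W  W  L
Position 22 is L, so the second player wins.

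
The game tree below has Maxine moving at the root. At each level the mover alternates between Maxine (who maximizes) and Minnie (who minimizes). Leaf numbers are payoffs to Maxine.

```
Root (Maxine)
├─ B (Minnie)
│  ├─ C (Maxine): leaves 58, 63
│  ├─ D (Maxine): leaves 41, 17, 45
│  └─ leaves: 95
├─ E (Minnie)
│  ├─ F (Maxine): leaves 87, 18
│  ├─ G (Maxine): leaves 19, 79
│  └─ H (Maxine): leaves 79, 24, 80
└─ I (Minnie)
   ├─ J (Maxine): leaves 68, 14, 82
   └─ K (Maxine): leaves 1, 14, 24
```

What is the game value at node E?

79

F: max(87, 18) = 87
G: max(19, 79) = 79
H: max(79, 24, 80) = 80
E: min(87, 79, 80) = 79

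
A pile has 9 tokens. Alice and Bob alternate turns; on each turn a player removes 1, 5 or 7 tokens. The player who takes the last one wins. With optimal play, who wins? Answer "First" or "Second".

Compute winning (W) and losing (L) positions by backward induction:
i:   0  1  2  3  4  5  6  7  8  9
     L  W  L  W  L  W  L  W  L  W
Position 9 is W, so the first player wins.

First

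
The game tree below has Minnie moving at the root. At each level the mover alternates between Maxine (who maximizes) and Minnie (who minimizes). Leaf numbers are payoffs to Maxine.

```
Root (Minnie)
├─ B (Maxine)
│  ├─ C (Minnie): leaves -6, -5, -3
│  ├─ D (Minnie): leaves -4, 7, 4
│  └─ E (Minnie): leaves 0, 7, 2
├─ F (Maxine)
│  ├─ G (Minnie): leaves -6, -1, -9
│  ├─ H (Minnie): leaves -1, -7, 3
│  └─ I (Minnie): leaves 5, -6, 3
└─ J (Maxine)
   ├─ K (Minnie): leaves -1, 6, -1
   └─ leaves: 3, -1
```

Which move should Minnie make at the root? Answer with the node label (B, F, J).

C (Minnie): min(-6, -5, -3) = -6
D (Minnie): min(-4, 7, 4) = -4
E (Minnie): min(0, 7, 2) = 0
B (Maxine): max(-6, -4, 0) = 0
G (Minnie): min(-6, -1, -9) = -9
H (Minnie): min(-1, -7, 3) = -7
I (Minnie): min(5, -6, 3) = -6
F (Maxine): max(-9, -7, -6) = -6
K (Minnie): min(-1, 6, -1) = -1
J (Maxine): max(-1, 3, -1) = 3
Root (Minnie): min(0, -6, 3) = -6
Minnie picks the child with the lowest value: F (value -6).

F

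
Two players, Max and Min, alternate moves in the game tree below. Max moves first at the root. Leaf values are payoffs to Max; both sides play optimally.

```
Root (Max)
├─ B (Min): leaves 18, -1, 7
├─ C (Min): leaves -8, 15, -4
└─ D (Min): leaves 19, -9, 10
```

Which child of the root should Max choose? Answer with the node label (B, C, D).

B (Min): min(18, -1, 7) = -1
C (Min): min(-8, 15, -4) = -8
D (Min): min(19, -9, 10) = -9
Root (Max): max(-1, -8, -9) = -1
Max picks the child with the highest value: B (value -1).

B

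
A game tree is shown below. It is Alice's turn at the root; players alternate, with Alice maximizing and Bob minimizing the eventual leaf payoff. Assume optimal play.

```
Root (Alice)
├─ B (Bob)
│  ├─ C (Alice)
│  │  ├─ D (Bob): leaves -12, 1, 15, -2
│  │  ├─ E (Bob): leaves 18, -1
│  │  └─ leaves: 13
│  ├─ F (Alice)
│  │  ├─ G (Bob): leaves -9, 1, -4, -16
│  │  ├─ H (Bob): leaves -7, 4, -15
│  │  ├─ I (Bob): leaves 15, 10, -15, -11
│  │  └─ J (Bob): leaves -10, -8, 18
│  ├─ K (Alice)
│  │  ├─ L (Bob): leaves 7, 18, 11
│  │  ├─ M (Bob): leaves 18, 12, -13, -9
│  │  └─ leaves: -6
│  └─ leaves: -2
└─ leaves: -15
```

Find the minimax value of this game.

-10

D (Bob): min(-12, 1, 15, -2) = -12
E (Bob): min(18, -1) = -1
C (Alice): max(-12, -1, 13) = 13
G (Bob): min(-9, 1, -4, -16) = -16
H (Bob): min(-7, 4, -15) = -15
I (Bob): min(15, 10, -15, -11) = -15
J (Bob): min(-10, -8, 18) = -10
F (Alice): max(-16, -15, -15, -10) = -10
L (Bob): min(7, 18, 11) = 7
M (Bob): min(18, 12, -13, -9) = -13
K (Alice): max(7, -13, -6) = 7
B (Bob): min(13, -10, 7, -2) = -10
Root (Alice): max(-10, -15) = -10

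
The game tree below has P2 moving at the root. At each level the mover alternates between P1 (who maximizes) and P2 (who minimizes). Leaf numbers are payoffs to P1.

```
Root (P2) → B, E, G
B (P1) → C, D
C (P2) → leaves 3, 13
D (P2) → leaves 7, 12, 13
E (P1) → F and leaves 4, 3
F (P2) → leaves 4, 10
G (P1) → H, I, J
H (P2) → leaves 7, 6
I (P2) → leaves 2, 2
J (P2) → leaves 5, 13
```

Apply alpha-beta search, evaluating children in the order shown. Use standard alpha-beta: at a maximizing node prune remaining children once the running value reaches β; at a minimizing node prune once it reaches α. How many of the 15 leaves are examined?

C [α=-∞,β=+∞]: v=3
D [α=3,β=+∞]: v=7
B [α=-∞,β=+∞]: v=7
F [α=-∞,β=7]: v=4
E [α=-∞,β=7]: v=4
H [α=-∞,β=4]: v=6
G [α=-∞,β=4]: v=6 after child 1 ≥ β → β-cutoff, skip 2
Root [α=-∞,β=+∞]: v=4
Leaves evaluated: 11 of 15.

11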